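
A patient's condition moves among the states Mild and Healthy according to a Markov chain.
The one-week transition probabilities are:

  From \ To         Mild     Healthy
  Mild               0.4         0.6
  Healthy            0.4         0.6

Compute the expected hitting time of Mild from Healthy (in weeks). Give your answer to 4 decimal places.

Let t(s) be the expected number of weeks to first reach Mild from state s, with t(Mild) = 0. Conditioning on the first week:
t(Healthy) = 1 + 0.6·t(Healthy)
Solving: t(Healthy) = 2.5000.
Expected weeks from Healthy to Mild: 2.5000.

2.5000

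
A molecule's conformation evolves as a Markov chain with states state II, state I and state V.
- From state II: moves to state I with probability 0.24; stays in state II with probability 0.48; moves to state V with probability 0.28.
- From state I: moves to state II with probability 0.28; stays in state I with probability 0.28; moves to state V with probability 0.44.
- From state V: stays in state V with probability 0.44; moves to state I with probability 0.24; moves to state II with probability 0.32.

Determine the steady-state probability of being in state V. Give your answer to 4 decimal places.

0.3810

Let the stationary distribution be π with π = πP and π_1 + π_2 + π_3 = 1.
π_1 = 0.48·π_1 + 0.28·π_2 + 0.32·π_3
π_2 = 0.24·π_1 + 0.28·π_2 + 0.24·π_3
Solving with the normalization constraint gives π = (0.3690, 0.2500, 0.3810).
So the stationary probability of state V is 0.3810.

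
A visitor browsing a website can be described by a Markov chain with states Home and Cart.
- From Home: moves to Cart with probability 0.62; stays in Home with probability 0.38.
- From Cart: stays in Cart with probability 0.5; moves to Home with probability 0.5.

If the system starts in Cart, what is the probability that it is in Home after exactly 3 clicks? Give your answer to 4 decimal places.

0.4472

Propagate the distribution vector 3 clicks from Cart.
After 0 clicks: (0.0000, 1.0000)
After 1 click: (0.5000, 0.5000)
After 2 clicks: (0.4400, 0.5600)
After 3 clicks: (0.4472, 0.5528)
P(in Home after 3 clicks) = 0.4472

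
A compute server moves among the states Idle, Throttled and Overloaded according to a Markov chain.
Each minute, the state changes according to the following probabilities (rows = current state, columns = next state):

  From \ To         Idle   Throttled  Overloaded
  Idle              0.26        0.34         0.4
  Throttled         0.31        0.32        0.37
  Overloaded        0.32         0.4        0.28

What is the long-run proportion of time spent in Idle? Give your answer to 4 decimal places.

Let the stationary distribution be π with π = πP and π_1 + π_2 + π_3 = 1.
π_1 = 0.26·π_1 + 0.31·π_2 + 0.32·π_3
π_2 = 0.34·π_1 + 0.32·π_2 + 0.4·π_3
Solving with the normalization constraint gives π = (0.2985, 0.3538, 0.3477).
So the stationary probability of Idle is 0.2985.

0.2985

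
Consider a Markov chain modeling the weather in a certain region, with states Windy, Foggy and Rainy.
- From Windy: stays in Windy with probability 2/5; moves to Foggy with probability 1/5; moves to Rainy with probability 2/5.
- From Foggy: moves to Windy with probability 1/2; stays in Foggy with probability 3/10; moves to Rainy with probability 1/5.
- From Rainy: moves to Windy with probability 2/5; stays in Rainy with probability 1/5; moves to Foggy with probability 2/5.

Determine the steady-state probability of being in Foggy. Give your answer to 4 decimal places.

Let the stationary distribution be π with π = πP and π_1 + π_2 + π_3 = 1.
π_1 = 0.4·π_1 + 0.5·π_2 + 0.4·π_3
π_2 = 0.2·π_1 + 0.3·π_2 + 0.4·π_3
Solving with the normalization constraint gives π = (0.4286, 0.2857, 0.2857).
So the stationary probability of Foggy is 0.2857.

0.2857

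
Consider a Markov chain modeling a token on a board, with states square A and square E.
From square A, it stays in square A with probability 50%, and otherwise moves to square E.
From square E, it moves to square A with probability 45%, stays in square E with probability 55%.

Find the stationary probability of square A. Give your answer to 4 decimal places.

Let the stationary distribution be π with π = πP and π_1 + π_2 = 1.
π_1 = 0.5·π_1 + 0.45·π_2
Solving with the normalization constraint gives π = (0.4737, 0.5263).
So the stationary probability of square A is 0.4737.

0.4737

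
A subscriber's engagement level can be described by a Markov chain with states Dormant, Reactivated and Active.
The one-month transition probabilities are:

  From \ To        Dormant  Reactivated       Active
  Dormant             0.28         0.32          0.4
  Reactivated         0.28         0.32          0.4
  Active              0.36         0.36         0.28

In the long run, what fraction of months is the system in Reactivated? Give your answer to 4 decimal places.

0.3343

Let the stationary distribution be π with π = πP and π_1 + π_2 + π_3 = 1.
π_1 = 0.28·π_1 + 0.28·π_2 + 0.36·π_3
π_2 = 0.32·π_1 + 0.32·π_2 + 0.36·π_3
Solving with the normalization constraint gives π = (0.3086, 0.3343, 0.3571).
So the stationary probability of Reactivated is 0.3343.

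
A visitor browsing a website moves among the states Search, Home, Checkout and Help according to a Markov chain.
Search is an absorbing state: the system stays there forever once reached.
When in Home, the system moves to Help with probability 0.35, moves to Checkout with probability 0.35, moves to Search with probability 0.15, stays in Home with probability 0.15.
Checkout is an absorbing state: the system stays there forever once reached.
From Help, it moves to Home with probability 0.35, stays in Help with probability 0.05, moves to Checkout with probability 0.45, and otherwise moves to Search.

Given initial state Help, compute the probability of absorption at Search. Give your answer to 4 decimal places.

Let h(s) be the probability of absorption at Search starting from transient state s. Then h(Search) = 1 and h(Checkout) = 0. By first-step analysis:
h(Home) = 0.15·1 + 0.15·h(Home) + 0.35·0 + 0.35·h(Help)
h(Help) = 0.15·1 + 0.35·h(Home) + 0.45·0 + 0.05·h(Help)
Solving: h(Home) = 0.2847, h(Help) = 0.2628.
Starting from Help, the probability is 0.2628.

0.2628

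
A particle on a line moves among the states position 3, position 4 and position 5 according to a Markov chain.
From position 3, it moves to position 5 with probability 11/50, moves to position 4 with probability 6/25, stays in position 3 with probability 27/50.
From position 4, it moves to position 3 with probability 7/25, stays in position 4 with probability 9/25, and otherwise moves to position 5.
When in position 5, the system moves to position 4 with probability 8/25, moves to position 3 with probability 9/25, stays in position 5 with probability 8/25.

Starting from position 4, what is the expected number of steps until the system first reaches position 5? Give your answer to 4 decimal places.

Let t(s) be the expected number of steps to first reach position 5 from state s, with t(position 5) = 0. Conditioning on the first step:
t(position 3) = 1 + 0.54·t(position 3) + 0.24·t(position 4)
t(position 4) = 1 + 0.28·t(position 3) + 0.36·t(position 4)
Solving: t(position 3) = 3.8732, t(position 4) = 3.2570.
Expected steps from position 4 to position 5: 3.2570.

3.2570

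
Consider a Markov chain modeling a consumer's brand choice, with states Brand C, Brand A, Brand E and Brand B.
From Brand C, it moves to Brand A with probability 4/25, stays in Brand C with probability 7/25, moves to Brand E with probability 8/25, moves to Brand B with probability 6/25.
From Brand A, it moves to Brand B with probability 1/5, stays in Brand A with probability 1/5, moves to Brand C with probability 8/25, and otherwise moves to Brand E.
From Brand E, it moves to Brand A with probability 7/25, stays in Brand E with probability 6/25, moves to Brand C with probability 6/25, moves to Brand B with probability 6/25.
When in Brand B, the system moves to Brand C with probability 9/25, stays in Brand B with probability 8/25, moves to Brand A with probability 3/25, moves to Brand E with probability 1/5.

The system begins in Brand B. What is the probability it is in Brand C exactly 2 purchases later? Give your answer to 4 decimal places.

Propagate the distribution vector 2 purchases from Brand B.
After 0 purchases: (0.0000, 0.0000, 0.0000, 1.0000)
After 1 purchase: (0.3600, 0.1200, 0.2000, 0.3200)
After 2 purchases: (0.3024, 0.1760, 0.2608, 0.2608)
P(in Brand C after 2 purchases) = 0.3024

0.3024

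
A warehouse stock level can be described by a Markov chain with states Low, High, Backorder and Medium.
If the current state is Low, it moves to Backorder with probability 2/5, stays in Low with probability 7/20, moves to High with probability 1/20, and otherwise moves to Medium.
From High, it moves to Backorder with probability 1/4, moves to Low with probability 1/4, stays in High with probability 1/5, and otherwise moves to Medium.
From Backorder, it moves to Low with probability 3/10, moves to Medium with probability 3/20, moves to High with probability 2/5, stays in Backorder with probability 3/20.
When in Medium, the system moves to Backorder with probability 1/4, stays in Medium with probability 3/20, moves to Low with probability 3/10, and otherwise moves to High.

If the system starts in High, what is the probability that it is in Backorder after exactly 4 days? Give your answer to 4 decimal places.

Propagate the distribution vector 4 days from High.
After 0 days: (0.0000, 1.0000, 0.0000, 0.0000)
After 1 day: (0.2500, 0.2000, 0.2500, 0.3000)
After 2 days: (0.3025, 0.2425, 0.2625, 0.1925)
After 3 days: (0.3030, 0.2264, 0.2691, 0.2015)
After 4 days: (0.3038, 0.2285, 0.2685, 0.1991)
P(in Backorder after 4 days) = 0.2685

0.2685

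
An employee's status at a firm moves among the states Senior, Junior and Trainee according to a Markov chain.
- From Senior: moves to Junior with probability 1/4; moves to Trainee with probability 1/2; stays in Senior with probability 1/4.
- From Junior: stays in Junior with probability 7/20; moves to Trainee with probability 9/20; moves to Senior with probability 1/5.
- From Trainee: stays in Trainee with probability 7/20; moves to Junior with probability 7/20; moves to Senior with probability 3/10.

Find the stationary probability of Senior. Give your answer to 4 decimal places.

Let the stationary distribution be π with π = πP and π_1 + π_2 + π_3 = 1.
π_1 = 0.25·π_1 + 0.2·π_2 + 0.3·π_3
π_2 = 0.25·π_1 + 0.35·π_2 + 0.35·π_3
Solving with the normalization constraint gives π = (0.2548, 0.3245, 0.4207).
So the stationary probability of Senior is 0.2548.

0.2548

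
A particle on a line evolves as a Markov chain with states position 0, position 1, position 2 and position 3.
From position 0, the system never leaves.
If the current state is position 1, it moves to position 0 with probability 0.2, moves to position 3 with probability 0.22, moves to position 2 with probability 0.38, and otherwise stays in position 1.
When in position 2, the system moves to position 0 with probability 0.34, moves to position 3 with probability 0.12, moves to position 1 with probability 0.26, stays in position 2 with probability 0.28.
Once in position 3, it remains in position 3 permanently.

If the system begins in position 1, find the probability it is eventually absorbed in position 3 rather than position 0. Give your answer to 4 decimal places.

Let h(s) be the probability of absorption at position 3 starting from transient state s. Then h(position 3) = 1 and h(position 0) = 0. By first-step analysis:
h(position 1) = 0.2·0 + 0.2·h(position 1) + 0.38·h(position 2) + 0.22·1
h(position 2) = 0.34·0 + 0.26·h(position 1) + 0.28·h(position 2) + 0.12·1
Solving: h(position 1) = 0.4275, h(position 2) = 0.3210.
Starting from position 1, the probability is 0.4275.

0.4275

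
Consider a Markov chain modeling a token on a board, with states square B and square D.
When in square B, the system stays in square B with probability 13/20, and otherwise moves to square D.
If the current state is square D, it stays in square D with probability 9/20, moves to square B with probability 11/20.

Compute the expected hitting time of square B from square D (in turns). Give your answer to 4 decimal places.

1.8182

Let t(s) be the expected number of turns to first reach square B from state s, with t(square B) = 0. Conditioning on the first turn:
t(square D) = 1 + 0.45·t(square D)
Solving: t(square D) = 1.8182.
Expected turns from square D to square B: 1.8182.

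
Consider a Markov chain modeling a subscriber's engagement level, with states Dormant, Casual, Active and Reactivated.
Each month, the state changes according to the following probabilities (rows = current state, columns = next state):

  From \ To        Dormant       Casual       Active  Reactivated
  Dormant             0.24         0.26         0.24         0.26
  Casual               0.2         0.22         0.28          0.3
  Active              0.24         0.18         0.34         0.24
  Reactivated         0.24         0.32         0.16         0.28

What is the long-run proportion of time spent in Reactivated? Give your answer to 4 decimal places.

0.2702

Let the stationary distribution be π with π = πP and π_1 + π_2 + π_3 + π_4 = 1.
π_1 = 0.24·π_1 + 0.2·π_2 + 0.24·π_3 + 0.24·π_4
π_2 = 0.26·π_1 + 0.22·π_2 + 0.18·π_3 + 0.32·π_4
π_3 = 0.24·π_1 + 0.28·π_2 + 0.34·π_3 + 0.16·π_4
Solving with the normalization constraint gives π = (0.2302, 0.2461, 0.2536, 0.2702).
So the stationary probability of Reactivated is 0.2702.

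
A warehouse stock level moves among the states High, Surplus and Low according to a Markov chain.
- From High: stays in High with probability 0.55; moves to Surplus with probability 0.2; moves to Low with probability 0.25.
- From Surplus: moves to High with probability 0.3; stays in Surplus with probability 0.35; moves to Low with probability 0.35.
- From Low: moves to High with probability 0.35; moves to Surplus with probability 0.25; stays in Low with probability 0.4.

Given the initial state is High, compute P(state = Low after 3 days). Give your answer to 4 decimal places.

0.3204

Propagate the distribution vector 3 days from High.
After 0 days: (1.0000, 0.0000, 0.0000)
After 1 day: (0.5500, 0.2000, 0.2500)
After 2 days: (0.4500, 0.2425, 0.3075)
After 3 days: (0.4279, 0.2518, 0.3204)
P(in Low after 3 days) = 0.3204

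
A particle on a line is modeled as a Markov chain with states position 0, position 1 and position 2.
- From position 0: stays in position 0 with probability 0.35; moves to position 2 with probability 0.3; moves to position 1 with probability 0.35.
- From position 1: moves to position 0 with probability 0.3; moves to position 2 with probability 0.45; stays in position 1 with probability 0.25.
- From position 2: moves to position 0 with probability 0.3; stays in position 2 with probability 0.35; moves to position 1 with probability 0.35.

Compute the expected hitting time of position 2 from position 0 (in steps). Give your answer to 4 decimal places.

Let t(s) be the expected number of steps to first reach position 2 from state s, with t(position 2) = 0. Conditioning on the first step:
t(position 0) = 1 + 0.35·t(position 0) + 0.35·t(position 1)
t(position 1) = 1 + 0.3·t(position 0) + 0.25·t(position 1)
Solving: t(position 0) = 2.8758, t(position 1) = 2.4837.
Expected steps from position 0 to position 2: 2.8758.

2.8758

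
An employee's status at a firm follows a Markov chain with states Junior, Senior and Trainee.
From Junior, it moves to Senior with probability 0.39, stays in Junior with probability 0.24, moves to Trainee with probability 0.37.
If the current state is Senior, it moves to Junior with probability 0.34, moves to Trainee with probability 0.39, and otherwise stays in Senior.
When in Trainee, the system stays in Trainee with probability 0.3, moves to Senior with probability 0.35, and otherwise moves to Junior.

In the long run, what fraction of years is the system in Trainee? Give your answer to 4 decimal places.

Let the stationary distribution be π with π = πP and π_1 + π_2 + π_3 = 1.
π_1 = 0.24·π_1 + 0.34·π_2 + 0.35·π_3
π_2 = 0.39·π_1 + 0.27·π_2 + 0.35·π_3
Solving with the normalization constraint gives π = (0.3123, 0.3356, 0.3521).
So the stationary probability of Trainee is 0.3521.

0.3521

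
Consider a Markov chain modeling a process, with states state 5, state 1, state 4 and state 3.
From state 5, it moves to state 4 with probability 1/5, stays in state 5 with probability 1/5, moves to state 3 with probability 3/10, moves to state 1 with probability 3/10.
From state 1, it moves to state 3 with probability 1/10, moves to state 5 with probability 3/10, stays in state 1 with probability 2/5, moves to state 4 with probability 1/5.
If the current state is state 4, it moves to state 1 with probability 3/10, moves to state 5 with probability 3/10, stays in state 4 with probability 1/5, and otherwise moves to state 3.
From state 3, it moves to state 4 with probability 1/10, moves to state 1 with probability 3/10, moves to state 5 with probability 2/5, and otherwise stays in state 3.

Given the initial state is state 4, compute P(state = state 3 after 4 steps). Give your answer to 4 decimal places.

Propagate the distribution vector 4 steps from state 4.
After 0 steps: (0.0000, 0.0000, 1.0000, 0.0000)
After 1 step: (0.3000, 0.3000, 0.2000, 0.2000)
After 2 steps: (0.2900, 0.3300, 0.1800, 0.2000)
After 3 steps: (0.2910, 0.3330, 0.1800, 0.1960)
After 4 steps: (0.2905, 0.3333, 0.1804, 0.1958)
P(in state 3 after 4 steps) = 0.1958

0.1958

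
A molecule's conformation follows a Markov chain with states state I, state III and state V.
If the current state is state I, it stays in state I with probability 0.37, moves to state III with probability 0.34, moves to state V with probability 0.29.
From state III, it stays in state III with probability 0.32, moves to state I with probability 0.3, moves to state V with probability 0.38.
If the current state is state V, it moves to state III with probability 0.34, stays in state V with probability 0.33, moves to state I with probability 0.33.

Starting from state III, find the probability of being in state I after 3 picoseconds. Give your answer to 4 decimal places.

Propagate the distribution vector 3 picoseconds from state III.
After 0 picoseconds: (0.0000, 1.0000, 0.0000)
After 1 picosecond: (0.3000, 0.3200, 0.3800)
After 2 picoseconds: (0.3324, 0.3336, 0.3340)
After 3 picoseconds: (0.3333, 0.3333, 0.3334)
P(in state I after 3 picoseconds) = 0.3333

0.3333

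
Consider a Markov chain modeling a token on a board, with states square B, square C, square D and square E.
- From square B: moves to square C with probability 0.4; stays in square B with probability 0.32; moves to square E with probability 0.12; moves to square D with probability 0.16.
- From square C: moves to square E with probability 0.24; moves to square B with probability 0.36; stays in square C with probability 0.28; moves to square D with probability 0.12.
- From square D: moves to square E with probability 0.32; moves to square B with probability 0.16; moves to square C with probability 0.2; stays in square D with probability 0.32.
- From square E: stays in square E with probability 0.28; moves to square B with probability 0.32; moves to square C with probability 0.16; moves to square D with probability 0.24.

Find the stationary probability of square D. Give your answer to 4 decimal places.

Let the stationary distribution be π with π = πP and π_1 + π_2 + π_3 + π_4 = 1.
π_1 = 0.32·π_1 + 0.36·π_2 + 0.16·π_3 + 0.32·π_4
π_2 = 0.4·π_1 + 0.28·π_2 + 0.2·π_3 + 0.16·π_4
π_3 = 0.16·π_1 + 0.12·π_2 + 0.32·π_3 + 0.24·π_4
Solving with the normalization constraint gives π = (0.2990, 0.2724, 0.1993, 0.2292).
So the stationary probability of square D is 0.1993.

0.1993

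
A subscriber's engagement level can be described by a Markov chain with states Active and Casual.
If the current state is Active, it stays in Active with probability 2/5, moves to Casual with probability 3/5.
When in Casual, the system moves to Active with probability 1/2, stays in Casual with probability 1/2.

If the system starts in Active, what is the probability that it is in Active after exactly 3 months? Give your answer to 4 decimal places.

Propagate the distribution vector 3 months from Active.
After 0 months: (1.0000, 0.0000)
After 1 month: (0.4000, 0.6000)
After 2 months: (0.4600, 0.5400)
After 3 months: (0.4540, 0.5460)
P(in Active after 3 months) = 0.4540

0.4540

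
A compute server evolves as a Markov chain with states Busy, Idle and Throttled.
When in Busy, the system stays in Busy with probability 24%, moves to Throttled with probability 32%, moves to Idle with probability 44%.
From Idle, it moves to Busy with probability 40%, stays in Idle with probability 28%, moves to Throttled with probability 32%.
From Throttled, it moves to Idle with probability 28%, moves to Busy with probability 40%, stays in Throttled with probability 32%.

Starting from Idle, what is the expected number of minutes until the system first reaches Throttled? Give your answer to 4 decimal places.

Let t(s) be the expected number of minutes to first reach Throttled from state s, with t(Throttled) = 0. Conditioning on the first minute:
t(Busy) = 1 + 0.24·t(Busy) + 0.44·t(Idle)
t(Idle) = 1 + 0.4·t(Busy) + 0.28·t(Idle)
Solving: t(Busy) = 3.1250, t(Idle) = 3.1250.
Expected minutes from Idle to Throttled: 3.1250.

3.1250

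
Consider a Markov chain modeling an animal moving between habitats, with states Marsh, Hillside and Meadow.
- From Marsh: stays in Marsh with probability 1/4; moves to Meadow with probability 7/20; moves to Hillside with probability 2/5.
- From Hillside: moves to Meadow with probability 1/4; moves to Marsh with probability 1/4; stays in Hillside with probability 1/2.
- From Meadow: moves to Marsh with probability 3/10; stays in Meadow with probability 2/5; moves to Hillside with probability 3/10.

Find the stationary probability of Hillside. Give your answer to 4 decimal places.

Let the stationary distribution be π with π = πP and π_1 + π_2 + π_3 = 1.
π_1 = 0.25·π_1 + 0.25·π_2 + 0.3·π_3
π_2 = 0.4·π_1 + 0.5·π_2 + 0.3·π_3
Solving with the normalization constraint gives π = (0.2663, 0.4083, 0.3254).
So the stationary probability of Hillside is 0.4083.

0.4083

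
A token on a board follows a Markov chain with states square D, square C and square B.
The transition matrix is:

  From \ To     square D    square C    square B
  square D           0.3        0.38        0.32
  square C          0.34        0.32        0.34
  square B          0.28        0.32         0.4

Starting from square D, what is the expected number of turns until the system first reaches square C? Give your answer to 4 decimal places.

2.7845

Let t(s) be the expected number of turns to first reach square C from state s, with t(square C) = 0. Conditioning on the first turn:
t(square D) = 1 + 0.3·t(square D) + 0.32·t(square B)
t(square B) = 1 + 0.28·t(square D) + 0.4·t(square B)
Solving: t(square D) = 2.7845, t(square B) = 2.9661.
Expected turns from square D to square C: 2.7845.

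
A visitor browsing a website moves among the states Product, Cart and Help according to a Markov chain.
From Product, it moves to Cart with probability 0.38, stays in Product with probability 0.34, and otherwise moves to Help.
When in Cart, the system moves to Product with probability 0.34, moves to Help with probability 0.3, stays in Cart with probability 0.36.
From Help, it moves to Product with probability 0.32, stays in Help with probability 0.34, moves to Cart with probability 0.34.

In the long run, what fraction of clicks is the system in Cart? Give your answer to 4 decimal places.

0.3606

Let the stationary distribution be π with π = πP and π_1 + π_2 + π_3 = 1.
π_1 = 0.34·π_1 + 0.34·π_2 + 0.32·π_3
π_2 = 0.38·π_1 + 0.36·π_2 + 0.34·π_3
Solving with the normalization constraint gives π = (0.3339, 0.3606, 0.3055).
So the stationary probability of Cart is 0.3606.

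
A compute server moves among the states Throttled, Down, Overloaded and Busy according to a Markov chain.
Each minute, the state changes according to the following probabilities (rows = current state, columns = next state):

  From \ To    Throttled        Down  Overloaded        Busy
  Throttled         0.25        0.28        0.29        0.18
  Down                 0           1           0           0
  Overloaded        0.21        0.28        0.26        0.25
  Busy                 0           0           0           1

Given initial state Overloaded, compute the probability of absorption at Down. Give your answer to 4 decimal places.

Let h(s) be the probability of absorption at Down starting from transient state s. Then h(Down) = 1 and h(Busy) = 0. By first-step analysis:
h(Throttled) = 0.25·h(Throttled) + 0.28·1 + 0.29·h(Overloaded) + 0.18·0
h(Overloaded) = 0.21·h(Throttled) + 0.28·1 + 0.26·h(Overloaded) + 0.25·0
Solving: h(Throttled) = 0.5837, h(Overloaded) = 0.5440.
Starting from Overloaded, the probability is 0.5440.

0.5440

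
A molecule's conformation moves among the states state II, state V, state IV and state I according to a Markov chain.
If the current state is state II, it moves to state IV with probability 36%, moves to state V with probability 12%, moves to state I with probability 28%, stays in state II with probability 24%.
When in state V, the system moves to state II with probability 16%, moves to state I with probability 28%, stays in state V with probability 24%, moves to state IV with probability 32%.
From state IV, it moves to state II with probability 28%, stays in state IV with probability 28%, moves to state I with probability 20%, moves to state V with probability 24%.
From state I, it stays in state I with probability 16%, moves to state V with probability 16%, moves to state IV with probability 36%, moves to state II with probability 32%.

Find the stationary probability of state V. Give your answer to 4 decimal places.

0.1912

Let the stationary distribution be π with π = πP and π_1 + π_2 + π_3 + π_4 = 1.
π_1 = 0.24·π_1 + 0.16·π_2 + 0.28·π_3 + 0.32·π_4
π_2 = 0.12·π_1 + 0.24·π_2 + 0.24·π_3 + 0.16·π_4
π_3 = 0.36·π_1 + 0.32·π_2 + 0.28·π_3 + 0.36·π_4
Solving with the normalization constraint gives π = (0.2559, 0.1912, 0.3263, 0.2267).
So the stationary probability of state V is 0.1912.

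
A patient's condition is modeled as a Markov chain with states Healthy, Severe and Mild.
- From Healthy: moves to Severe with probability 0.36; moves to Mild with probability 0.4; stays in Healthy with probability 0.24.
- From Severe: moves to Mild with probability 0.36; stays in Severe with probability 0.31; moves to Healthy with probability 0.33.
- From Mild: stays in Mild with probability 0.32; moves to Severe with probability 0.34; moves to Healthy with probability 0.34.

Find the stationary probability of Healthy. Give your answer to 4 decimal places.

0.3060

Let the stationary distribution be π with π = πP and π_1 + π_2 + π_3 = 1.
π_1 = 0.24·π_1 + 0.33·π_2 + 0.34·π_3
π_2 = 0.36·π_1 + 0.31·π_2 + 0.34·π_3
Solving with the normalization constraint gives π = (0.3060, 0.3360, 0.3579).
So the stationary probability of Healthy is 0.3060.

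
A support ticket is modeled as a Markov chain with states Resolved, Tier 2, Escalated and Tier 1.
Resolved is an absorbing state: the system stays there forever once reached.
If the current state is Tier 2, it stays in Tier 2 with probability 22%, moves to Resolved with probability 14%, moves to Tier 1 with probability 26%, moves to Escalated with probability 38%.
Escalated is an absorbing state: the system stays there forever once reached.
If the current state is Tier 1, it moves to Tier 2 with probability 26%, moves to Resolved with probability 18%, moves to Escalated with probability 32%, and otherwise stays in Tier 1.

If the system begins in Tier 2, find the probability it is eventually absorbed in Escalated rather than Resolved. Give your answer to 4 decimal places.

Let h(s) be the probability of absorption at Escalated starting from transient state s. Then h(Escalated) = 1 and h(Resolved) = 0. By first-step analysis:
h(Tier 2) = 0.14·0 + 0.22·h(Tier 2) + 0.38·1 + 0.26·h(Tier 1)
h(Tier 1) = 0.18·0 + 0.26·h(Tier 2) + 0.32·1 + 0.24·h(Tier 1)
Solving: h(Tier 2) = 0.7083, h(Tier 1) = 0.6634.
Starting from Tier 2, the probability is 0.7083.

0.7083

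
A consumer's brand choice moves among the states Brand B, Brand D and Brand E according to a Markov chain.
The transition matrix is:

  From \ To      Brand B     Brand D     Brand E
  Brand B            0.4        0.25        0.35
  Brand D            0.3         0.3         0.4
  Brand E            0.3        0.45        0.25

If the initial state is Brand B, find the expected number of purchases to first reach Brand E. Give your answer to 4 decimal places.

Let t(s) be the expected number of purchases to first reach Brand E from state s, with t(Brand E) = 0. Conditioning on the first purchase:
t(Brand B) = 1 + 0.4·t(Brand B) + 0.25·t(Brand D)
t(Brand D) = 1 + 0.3·t(Brand B) + 0.3·t(Brand D)
Solving: t(Brand B) = 2.7536, t(Brand D) = 2.6087.
Expected purchases from Brand B to Brand E: 2.7536.

2.7536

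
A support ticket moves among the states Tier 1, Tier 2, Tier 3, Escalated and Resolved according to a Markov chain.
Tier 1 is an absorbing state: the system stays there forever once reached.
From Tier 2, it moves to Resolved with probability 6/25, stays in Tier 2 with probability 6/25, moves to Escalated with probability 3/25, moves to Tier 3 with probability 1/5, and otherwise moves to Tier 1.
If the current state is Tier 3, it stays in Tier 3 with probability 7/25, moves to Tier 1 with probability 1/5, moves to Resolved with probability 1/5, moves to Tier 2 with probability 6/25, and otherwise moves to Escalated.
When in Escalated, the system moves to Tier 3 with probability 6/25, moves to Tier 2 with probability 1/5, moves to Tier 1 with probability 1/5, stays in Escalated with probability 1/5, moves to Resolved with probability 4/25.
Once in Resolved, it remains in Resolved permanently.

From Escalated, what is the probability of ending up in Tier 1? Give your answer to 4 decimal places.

Let h(s) be the probability of absorption at Tier 1 starting from transient state s. Then h(Tier 1) = 1 and h(Resolved) = 0. By first-step analysis:
h(Tier 2) = 0.2·1 + 0.24·h(Tier 2) + 0.2·h(Tier 3) + 0.12·h(Escalated) + 0.24·0
h(Tier 3) = 0.2·1 + 0.24·h(Tier 2) + 0.28·h(Tier 3) + 0.08·h(Escalated) + 0.2·0
h(Escalated) = 0.2·1 + 0.2·h(Tier 2) + 0.24·h(Tier 3) + 0.2·h(Escalated) + 0.16·0
Solving: h(Tier 2) = 0.4746, h(Tier 3) = 0.4934, h(Escalated) = 0.5167.
Starting from Escalated, the probability is 0.5167.

0.5167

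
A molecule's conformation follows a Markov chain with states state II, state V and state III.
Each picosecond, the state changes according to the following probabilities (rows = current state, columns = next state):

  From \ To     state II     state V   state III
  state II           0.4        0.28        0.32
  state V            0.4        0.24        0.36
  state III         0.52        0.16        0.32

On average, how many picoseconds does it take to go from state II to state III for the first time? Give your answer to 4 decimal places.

3.0233

Let t(s) be the expected number of picoseconds to first reach state III from state s, with t(state III) = 0. Conditioning on the first picosecond:
t(state II) = 1 + 0.4·t(state II) + 0.28·t(state V)
t(state V) = 1 + 0.4·t(state II) + 0.24·t(state V)
Solving: t(state II) = 3.0233, t(state V) = 2.9070.
Expected picoseconds from state II to state III: 3.0233.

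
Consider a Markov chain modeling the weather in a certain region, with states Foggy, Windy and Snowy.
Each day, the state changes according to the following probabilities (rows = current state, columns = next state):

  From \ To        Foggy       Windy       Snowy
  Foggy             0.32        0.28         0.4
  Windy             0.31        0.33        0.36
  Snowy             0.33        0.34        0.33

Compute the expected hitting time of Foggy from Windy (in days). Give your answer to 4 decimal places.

3.1547

Let t(s) be the expected number of days to first reach Foggy from state s, with t(Foggy) = 0. Conditioning on the first day:
t(Windy) = 1 + 0.33·t(Windy) + 0.36·t(Snowy)
t(Snowy) = 1 + 0.34·t(Windy) + 0.33·t(Snowy)
Solving: t(Windy) = 3.1547, t(Snowy) = 3.0934.
Expected days from Windy to Foggy: 3.1547.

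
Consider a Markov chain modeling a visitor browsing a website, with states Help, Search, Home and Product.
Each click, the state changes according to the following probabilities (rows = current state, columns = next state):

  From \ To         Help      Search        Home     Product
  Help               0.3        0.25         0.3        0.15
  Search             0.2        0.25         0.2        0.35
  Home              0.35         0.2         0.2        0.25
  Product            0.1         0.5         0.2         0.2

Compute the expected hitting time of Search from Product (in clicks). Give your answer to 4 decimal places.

2.5920

Let t(s) be the expected number of clicks to first reach Search from state s, with t(Search) = 0. Conditioning on the first click:
t(Help) = 1 + 0.3·t(Help) + 0.3·t(Home) + 0.15·t(Product)
t(Home) = 1 + 0.35·t(Help) + 0.2·t(Home) + 0.25·t(Product)
t(Product) = 1 + 0.1·t(Help) + 0.2·t(Home) + 0.2·t(Product)
Solving: t(Help) = 3.5284, t(Home) = 3.6037, t(Product) = 2.5920.
Expected clicks from Product to Search: 2.5920.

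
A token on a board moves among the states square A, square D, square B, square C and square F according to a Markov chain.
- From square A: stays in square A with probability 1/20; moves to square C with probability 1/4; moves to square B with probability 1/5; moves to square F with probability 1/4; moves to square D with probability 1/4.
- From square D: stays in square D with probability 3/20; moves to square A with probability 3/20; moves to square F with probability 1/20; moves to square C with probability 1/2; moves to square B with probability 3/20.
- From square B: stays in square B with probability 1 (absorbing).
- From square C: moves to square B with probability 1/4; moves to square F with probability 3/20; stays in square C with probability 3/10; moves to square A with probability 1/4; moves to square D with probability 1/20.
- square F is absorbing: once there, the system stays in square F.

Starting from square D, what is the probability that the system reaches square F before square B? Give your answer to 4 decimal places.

0.3834

Let h(s) be the probability of absorption at square F starting from transient state s. Then h(square F) = 1 and h(square B) = 0. By first-step analysis:
h(square A) = 0.05·h(square A) + 0.25·h(square D) + 0.2·0 + 0.25·h(square C) + 0.25·1
h(square D) = 0.15·h(square A) + 0.15·h(square D) + 0.15·0 + 0.5·h(square C) + 0.05·1
h(square C) = 0.25·h(square A) + 0.05·h(square D) + 0.25·0 + 0.3·h(square C) + 0.15·1
Solving: h(square A) = 0.4720, h(square D) = 0.3834, h(square C) = 0.4103.
Starting from square D, the probability is 0.3834.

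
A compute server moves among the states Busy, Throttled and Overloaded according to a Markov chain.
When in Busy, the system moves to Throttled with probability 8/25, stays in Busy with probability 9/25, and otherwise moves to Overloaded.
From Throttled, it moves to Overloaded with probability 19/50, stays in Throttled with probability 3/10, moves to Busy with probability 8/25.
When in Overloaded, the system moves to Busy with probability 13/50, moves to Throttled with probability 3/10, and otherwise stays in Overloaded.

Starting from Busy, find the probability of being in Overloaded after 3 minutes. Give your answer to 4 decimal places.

Propagate the distribution vector 3 minutes from Busy.
After 0 minutes: (1.0000, 0.0000, 0.0000)
After 1 minute: (0.3600, 0.3200, 0.3200)
After 2 minutes: (0.3152, 0.3072, 0.3776)
After 3 minutes: (0.3100, 0.3063, 0.3837)
P(in Overloaded after 3 minutes) = 0.3837

0.3837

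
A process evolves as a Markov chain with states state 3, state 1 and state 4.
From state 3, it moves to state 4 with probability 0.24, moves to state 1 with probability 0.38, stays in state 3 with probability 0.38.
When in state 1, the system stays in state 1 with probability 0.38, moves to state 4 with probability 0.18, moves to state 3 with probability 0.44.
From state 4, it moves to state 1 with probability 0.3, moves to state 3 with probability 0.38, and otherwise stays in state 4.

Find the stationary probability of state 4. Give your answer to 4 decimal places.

Let the stationary distribution be π with π = πP and π_1 + π_2 + π_3 = 1.
π_1 = 0.38·π_1 + 0.44·π_2 + 0.38·π_3
π_2 = 0.38·π_1 + 0.38·π_2 + 0.3·π_3
Solving with the normalization constraint gives π = (0.4017, 0.3610, 0.2373).
So the stationary probability of state 4 is 0.2373.

0.2373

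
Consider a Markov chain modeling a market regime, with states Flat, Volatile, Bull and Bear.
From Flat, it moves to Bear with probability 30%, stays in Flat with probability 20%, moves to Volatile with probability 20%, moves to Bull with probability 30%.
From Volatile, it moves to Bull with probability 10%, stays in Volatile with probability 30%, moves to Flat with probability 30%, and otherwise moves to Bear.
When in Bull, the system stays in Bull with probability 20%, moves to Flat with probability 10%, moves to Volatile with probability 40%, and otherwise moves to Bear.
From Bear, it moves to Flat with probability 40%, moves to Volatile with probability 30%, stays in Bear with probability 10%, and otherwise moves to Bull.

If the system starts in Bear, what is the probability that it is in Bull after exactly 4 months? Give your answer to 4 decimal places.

0.1965

Propagate the distribution vector 4 months from Bear.
After 0 months: (0.0000, 0.0000, 0.0000, 1.0000)
After 1 month: (0.4000, 0.3000, 0.2000, 0.1000)
After 2 months: (0.2300, 0.2800, 0.2100, 0.2800)
After 3 months: (0.2630, 0.2980, 0.1950, 0.2440)
After 4 months: (0.2591, 0.2932, 0.1965, 0.2512)
P(in Bull after 4 months) = 0.1965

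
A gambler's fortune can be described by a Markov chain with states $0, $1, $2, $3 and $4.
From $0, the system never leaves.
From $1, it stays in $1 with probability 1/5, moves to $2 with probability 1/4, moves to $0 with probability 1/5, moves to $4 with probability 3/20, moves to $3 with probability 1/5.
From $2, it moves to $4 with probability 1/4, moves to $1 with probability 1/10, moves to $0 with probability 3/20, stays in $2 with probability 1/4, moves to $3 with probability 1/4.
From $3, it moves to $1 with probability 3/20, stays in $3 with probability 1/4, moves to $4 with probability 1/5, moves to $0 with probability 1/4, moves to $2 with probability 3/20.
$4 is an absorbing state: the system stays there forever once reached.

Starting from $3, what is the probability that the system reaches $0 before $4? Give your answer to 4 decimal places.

Let h(s) be the probability of absorption at $0 starting from transient state s. Then h($0) = 1 and h($4) = 0. By first-step analysis:
h($1) = 0.2·1 + 0.2·h($1) + 0.25·h($2) + 0.2·h($3) + 0.15·0
h($2) = 0.15·1 + 0.1·h($1) + 0.25·h($2) + 0.25·h($3) + 0.25·0
h($3) = 0.25·1 + 0.15·h($1) + 0.15·h($2) + 0.25·h($3) + 0.2·0
Solving: h($1) = 0.5206, h($2) = 0.4449, h($3) = 0.5264.
Starting from $3, the probability is 0.5264.

0.5264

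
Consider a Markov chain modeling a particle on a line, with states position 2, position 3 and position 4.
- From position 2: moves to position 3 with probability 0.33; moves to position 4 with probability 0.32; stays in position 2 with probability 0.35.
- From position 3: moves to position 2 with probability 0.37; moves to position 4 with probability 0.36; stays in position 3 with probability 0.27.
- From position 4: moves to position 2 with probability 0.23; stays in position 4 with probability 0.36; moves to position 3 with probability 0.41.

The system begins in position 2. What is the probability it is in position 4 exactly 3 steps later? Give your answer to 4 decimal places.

Propagate the distribution vector 3 steps from position 2.
After 0 steps: (1.0000, 0.0000, 0.0000)
After 1 step: (0.3500, 0.3300, 0.3200)
After 2 steps: (0.3182, 0.3358, 0.3460)
After 3 steps: (0.3152, 0.3375, 0.3473)
P(in position 4 after 3 steps) = 0.3473

0.3473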